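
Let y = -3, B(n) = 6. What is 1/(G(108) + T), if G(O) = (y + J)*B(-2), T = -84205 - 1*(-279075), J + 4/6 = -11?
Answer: 1/194782 ≈ 5.1339e-6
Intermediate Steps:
J = -35/3 (J = -2/3 - 11 = -35/3 ≈ -11.667)
T = 194870 (T = -84205 + 279075 = 194870)
G(O) = -88 (G(O) = (-3 - 35/3)*6 = -44/3*6 = -88)
1/(G(108) + T) = 1/(-88 + 194870) = 1/194782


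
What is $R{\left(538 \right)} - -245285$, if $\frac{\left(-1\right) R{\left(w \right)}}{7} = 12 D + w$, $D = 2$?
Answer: $241351$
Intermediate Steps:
$R{\left(w \right)} = -168 - 7 w$ ($R{\left(w \right)} = - 7 \left(12 \cdot 2 + w\right) = - 7 \left(24 + w\right) = -168 - 7 w$)
$R{\left(538 \right)} - -245285 = \left(-168 - 3766\right) - -245285 = \left(-168 - 3766\right) + 245285 = -3934 + 245285 = 241351$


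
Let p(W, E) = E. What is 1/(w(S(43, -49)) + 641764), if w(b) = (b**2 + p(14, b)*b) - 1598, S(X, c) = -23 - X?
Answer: 1/648878 ≈ 1.5411e-6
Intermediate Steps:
w(b) = -1598 + 2*b**2 (w(b) = (b**2 + b*b) - 1598 = (b**2 + b**2) - 1598 = 2*b**2 - 1598 = -1598 + 2*b**2)
1/(w(S(43, -49)) + 641764) = 1/((-1598 + 2*(-23 - 1*43)**2) + 641764) = 1/((-1598 + 2*(-23 - 43)**2) + 641764) = 1/((-1598 + 2*(-66)**2) + 641764) = 1/((-1598 + 2*4356) + 641764) = 1/((-1598 + 8712) + 641764) = 1/(7114 + 641764) = 1/648878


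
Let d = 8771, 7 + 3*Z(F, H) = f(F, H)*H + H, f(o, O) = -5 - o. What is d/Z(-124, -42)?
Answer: -537/103 ≈ -5.2136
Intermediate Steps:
Z(F, H) = -7/3 + H/3 + H*(-5 - F)/3 (Z(F, H) = -7/3 + ((-5 - F)*H + H)/3 = -7/3 + (H*(-5 - F) + H)/3 = -7/3 + (H + H*(-5 - F))/3 = -7/3 + (H/3 + H*(-5 - F)/3) = -7/3 + H/3 + H*(-5 - F)/3)
d/Z(-124, -42) = 8771/(-7/3 + (1/3)*(-42) - 1/3*(-42)*(5 - 124)) = 8771/(-7/3 - 14 - 1/3*(-42)*(-119)) = 8771/(-7/3 - 14 - 1666) = 8771/(-5047/3) = 8771*(-3/5047) = -537/103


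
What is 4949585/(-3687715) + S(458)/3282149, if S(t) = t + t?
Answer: -3248379502245/2420726019907 ≈ -1.3419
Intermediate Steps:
S(t) = 2*t
4949585/(-3687715) + S(458)/3282149 = 4949585/(-3687715) + (2*458)/3282149 = 4949585*(-1/3687715) + 916*(1/3282149) = -989917/737543 + 916/3282149 = -3248379502245/2420726019907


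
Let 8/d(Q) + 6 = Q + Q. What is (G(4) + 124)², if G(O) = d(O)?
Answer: 16384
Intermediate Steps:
d(Q) = 8/(-6 + 2*Q) (d(Q) = 8/(-6 + (Q + Q)) = 8/(-6 + 2*Q))
G(O) = 4/(-3 + O)
(G(4) + 124)² = (4/(-3 + 4) + 124)² = (4/1 + 124)² = (4*1 + 124)² = (4 + 124)² = 128² = 16384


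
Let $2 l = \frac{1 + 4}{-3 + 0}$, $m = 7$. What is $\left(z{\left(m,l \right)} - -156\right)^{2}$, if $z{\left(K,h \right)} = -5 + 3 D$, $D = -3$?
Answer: $20164$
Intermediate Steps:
$l = - \frac{5}{6}$ ($l = \frac{\left(1 + 4\right) \frac{1}{-3 + 0}}{2} = \frac{5 \frac{1}{-3}}{2} = \frac{5 \left(- \frac{1}{3}\right)}{2} = \frac{1}{2} \left(- \frac{5}{3}\right) = - \frac{5}{6} \approx -0.83333$)
$z{\left(K,h \right)} = -14$ ($z{\left(K,h \right)} = -5 + 3 \left(-3\right) = -5 - 9 = -14$)
$\left(z{\left(m,l \right)} - -156\right)^{2} = \left(-14 - -156\right)^{2} = \left(-14 + 156\right)^{2} = 142^{2} = 20164$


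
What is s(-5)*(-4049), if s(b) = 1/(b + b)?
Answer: 4049/10 ≈ 404.90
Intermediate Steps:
s(b) = 1/(2*b)
s(-5)*(-4049) = ((1/2)/(-5))*(-4049) = ((1/2)*(-1/5))*(-4049) = -1/10*(-4049) = 4049/10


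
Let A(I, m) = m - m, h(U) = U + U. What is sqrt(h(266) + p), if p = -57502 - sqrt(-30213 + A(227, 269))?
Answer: 3*sqrt(-6330 - I*sqrt(373)) ≈ 0.36412 - 238.68*I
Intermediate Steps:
h(U) = 2*U
A(I, m) = 0
p = -57502 - 9*I*sqrt(373) (p = -57502 - sqrt(-30213 + 0) = -57502 - sqrt(-30213) = -57502 - 9*I*sqrt(373) ≈ -57502.0 - 173.82*I)
sqrt(h(266) + p) = sqrt(2*266 + (-57502 - 9*I*sqrt(373))) = sqrt(532 + (-57502 - 9*I*sqrt(373))) = sqrt(-56970 - 9*I*sqrt(373))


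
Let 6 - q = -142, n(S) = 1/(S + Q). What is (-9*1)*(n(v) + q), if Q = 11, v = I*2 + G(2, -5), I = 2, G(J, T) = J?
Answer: -22653/17 ≈ -1332.5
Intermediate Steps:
v = 6 (v = 2*2 + 2 = 4 + 2 = 6)
n(S) = 1/(11 + S) (n(S) = 1/(S + 11) = 1/(11 + S))
q = 148 (q = 6 - 1*(-142) = 6 + 142 = 148)
(-9*1)*(n(v) + q) = (-9*1)*(1/(11 + 6) + 148) = -9*(1/17 + 148) = -9*2517/17 = -22653/17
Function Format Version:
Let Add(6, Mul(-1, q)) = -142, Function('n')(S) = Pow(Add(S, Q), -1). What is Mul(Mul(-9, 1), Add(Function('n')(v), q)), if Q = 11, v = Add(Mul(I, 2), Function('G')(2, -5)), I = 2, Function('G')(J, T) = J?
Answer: Rational(-22653, 17) ≈ -1332.5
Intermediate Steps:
v = 6 (v = Add(Mul(2, 2), 2) = Add(4, 2) = 6)
Function('n')(S) = Pow(Add(11, S), -1) (Function('n')(S) = Pow(Add(S, 11), -1) = Pow(Add(11, S), -1))
q = 148 (q = Add(6, Mul(-1, -142)) = Add(6, 142) = 148)
Mul(Mul(-9, 1), Add(Function('n')(v), q)) = Mul(Mul(-9, 1), Add(Pow(Add(11, 6), -1), 148)) = Mul(-9, Add(Pow(17, -1), 148)) = Mul(-9, Add(Rational(1, 17), 148)) = Mul(-9, Rational(2517, 17)) = Rational(-22653, 17)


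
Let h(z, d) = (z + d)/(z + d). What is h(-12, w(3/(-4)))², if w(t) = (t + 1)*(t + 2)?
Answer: 1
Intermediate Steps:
w(t) = (1 + t)*(2 + t)
h(z, d) = 1 (h(z, d) = (d + z)/(d + z) = 1)
h(-12, w(3/(-4)))² = 1² = 1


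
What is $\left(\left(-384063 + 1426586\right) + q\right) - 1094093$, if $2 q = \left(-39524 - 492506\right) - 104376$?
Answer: $-369773$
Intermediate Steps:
$q = -318203$ ($q = \frac{\left(-39524 - 492506\right) - 104376}{2} = \frac{-532030 - 104376}{2} = \frac{1}{2} \left(-636406\right) = -318203$)
$\left(\left(-384063 + 1426586\right) + q\right) - 1094093 = \left(\left(-384063 + 1426586\right) - 318203\right) - 1094093 = \left(1042523 - 318203\right) - 1094093 = 724320 - 1094093 = -369773$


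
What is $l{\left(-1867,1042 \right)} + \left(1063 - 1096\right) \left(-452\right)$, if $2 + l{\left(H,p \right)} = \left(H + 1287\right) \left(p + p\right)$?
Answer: $-1193806$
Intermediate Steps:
$l{\left(H,p \right)} = -2 + 2 p \left(1287 + H\right)$ ($l{\left(H,p \right)} = -2 + \left(H + 1287\right) \left(p + p\right) = -2 + \left(1287 + H\right) 2 p = -2 + 2 p \left(1287 + H\right)$)
$l{\left(-1867,1042 \right)} + \left(1063 - 1096\right) \left(-452\right) = \left(-2 + 2574 \cdot 1042 + 2 \left(-1867\right) 1042\right) + \left(1063 - 1096\right) \left(-452\right) = \left(-2 + 2682108 - 3890828\right) - -14916 = -1208722 + 14916 = -1193806$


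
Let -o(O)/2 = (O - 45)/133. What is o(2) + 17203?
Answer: 2288085/133 ≈ 17204.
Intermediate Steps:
o(O) = 90/133 - 2*O/133 (o(O) = -2*(O - 45)/133 = -2*(-45 + O)/133 = -2*(-45/133 + O/133) = 90/133 - 2*O/133)
o(2) + 17203 = (90/133 - 2/133*2) + 17203 = (90/133 - 4/133) + 17203 = 86/133 + 17203 = 2288085/133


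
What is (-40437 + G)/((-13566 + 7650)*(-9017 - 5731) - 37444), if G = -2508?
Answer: -42945/87211724 ≈ -0.00049242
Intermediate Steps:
(-40437 + G)/((-13566 + 7650)*(-9017 - 5731) - 37444) = (-40437 - 2508)/((-13566 + 7650)*(-9017 - 5731) - 37444) = -42945/(-5916*(-14748) - 37444) = -42945/(87249168 - 37444) = -42945/87211724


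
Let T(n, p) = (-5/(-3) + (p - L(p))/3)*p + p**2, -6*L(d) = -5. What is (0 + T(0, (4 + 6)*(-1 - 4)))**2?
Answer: 862890625/81 ≈ 1.0653e+7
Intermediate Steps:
L(d) = 5/6 (L(d) = -1/6*(-5) = 5/6)
T(n, p) = p**2 + p*(25/18 + p/3) (T(n, p) = (-5/(-3) + (p - 1*5/6)/3)*p + p**2 = (-5*(-1/3) + (p - 5/6)*(1/3))*p + p**2 = (5/3 + (-5/6 + p)*(1/3))*p + p**2 = (5/3 + (-5/18 + p/3))*p + p**2 = (25/18 + p/3)*p + p**2 = p*(25/18 + p/3) + p**2 = p**2 + p*(25/18 + p/3))
(0 + T(0, (4 + 6)*(-1 - 4)))**2 = (0 + ((4 + 6)*(-1 - 4))*(25 + 24*((4 + 6)*(-1 - 4)))/18)**2 = (0 + (10*(-5))*(25 + 24*(10*(-5)))/18)**2 = (0 + (1/18)*(-50)*(25 + 24*(-50)))**2 = (0 + (1/18)*(-50)*(25 - 1200))**2 = (0 + (1/18)*(-50)*(-1175))**2 = (0 + 29375/9)**2 = (29375/9)**2 = 862890625/81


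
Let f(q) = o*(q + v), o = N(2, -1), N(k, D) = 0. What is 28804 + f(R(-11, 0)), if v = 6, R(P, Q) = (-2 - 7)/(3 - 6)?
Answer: 28804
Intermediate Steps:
R(P, Q) = 3 (R(P, Q) = -9/(-3) = -9*(-⅓) = 3)
o = 0
f(q) = 0 (f(q) = 0*(q + 6) = 0*(6 + q) = 0)
28804 + f(R(-11, 0)) = 28804 + 0 = 28804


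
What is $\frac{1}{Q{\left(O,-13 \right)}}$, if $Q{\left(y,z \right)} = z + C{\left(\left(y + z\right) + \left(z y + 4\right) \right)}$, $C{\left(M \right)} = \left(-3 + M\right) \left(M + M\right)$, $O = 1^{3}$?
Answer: $\frac{1}{995} \approx 0.001005$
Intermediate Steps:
$O = 1$
$C{\left(M \right)} = 2 M \left(-3 + M\right)$ ($C{\left(M \right)} = \left(-3 + M\right) 2 M = 2 M \left(-3 + M\right)$)
$Q{\left(y,z \right)} = z + 2 \left(1 + y + z + y z\right) \left(4 + y + z + y z\right)$ ($Q{\left(y,z \right)} = z + 2 \left(\left(y + z\right) + \left(z y + 4\right)\right) \left(-3 + \left(\left(y + z\right) + \left(z y + 4\right)\right)\right) = z + 2 \left(\left(y + z\right) + \left(y z + 4\right)\right) \left(-3 + \left(\left(y + z\right) + \left(y z + 4\right)\right)\right) = z + 2 \left(\left(y + z\right) + \left(4 + y z\right)\right) \left(-3 + \left(\left(y + z\right) + \left(4 + y z\right)\right)\right) = z + 2 \left(4 + y + z + y z\right) \left(-3 + \left(4 + y + z + y z\right)\right) = z + 2 \left(4 + y + z + y z\right) \left(1 + y + z + y z\right) = z + 2 \left(1 + y + z + y z\right) \left(4 + y + z + y z\right)$)
$\frac{1}{Q{\left(O,-13 \right)}} = \frac{1}{-13 + 2 \left(1 + 1 - 13 + 1 \left(-13\right)\right) \left(4 + 1 - 13 + 1 \left(-13\right)\right)} = \frac{1}{-13 + 2 \left(1 + 1 - 13 - 13\right) \left(4 + 1 - 13 - 13\right)} = \frac{1}{-13 + 2 \left(-24\right) \left(-21\right)} = \frac{1}{-13 + 1008} = \frac{1}{995}$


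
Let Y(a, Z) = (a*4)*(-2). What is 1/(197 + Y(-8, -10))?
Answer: 1/261 ≈ 0.0038314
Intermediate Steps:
Y(a, Z) = -8*a (Y(a, Z) = (4*a)*(-2) = -8*a)
1/(197 + Y(-8, -10)) = 1/(197 - 8*(-8)) = 1/(197 + 64) = 1/261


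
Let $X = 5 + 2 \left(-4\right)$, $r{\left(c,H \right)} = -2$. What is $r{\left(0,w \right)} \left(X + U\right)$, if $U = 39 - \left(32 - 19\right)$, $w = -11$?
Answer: $-46$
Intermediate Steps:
$X = -3$ ($X = 5 - 8 = -3$)
$U = 26$ ($U = 39 - 13 = 26$)
$r{\left(0,w \right)} \left(X + U\right) = - 2 \left(-3 + 26\right) = \left(-2\right) 23 = -46$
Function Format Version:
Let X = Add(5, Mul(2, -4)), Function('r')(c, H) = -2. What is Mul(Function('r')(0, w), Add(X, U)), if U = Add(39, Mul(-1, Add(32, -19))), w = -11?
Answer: -46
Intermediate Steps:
X = -3 (X = Add(5, -8) = -3)
U = 26 (U = Add(39, Mul(-1, 13)) = Add(39, -13) = 26)
Mul(Function('r')(0, w), Add(X, U)) = Mul(-2, Add(-3, 26)) = Mul(-2, 23) = -46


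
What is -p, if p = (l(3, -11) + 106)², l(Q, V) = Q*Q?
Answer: -13225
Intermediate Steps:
l(Q, V) = Q²
p = 13225 (p = (3² + 106)² = (9 + 106)² = 115² = 13225)
-p = -1*13225 = -13225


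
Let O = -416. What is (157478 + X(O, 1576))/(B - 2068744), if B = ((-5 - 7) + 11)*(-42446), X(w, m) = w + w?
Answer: -78323/1013149 ≈ -0.077307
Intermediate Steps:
X(w, m) = 2*w
B = 42446 (B = (-12 + 11)*(-42446) = -1*(-42446) = 42446)
(157478 + X(O, 1576))/(B - 2068744) = (157478 + 2*(-416))/(42446 - 2068744) = (157478 - 832)/(-2026298) = 156646*(-1/2026298) = -78323/1013149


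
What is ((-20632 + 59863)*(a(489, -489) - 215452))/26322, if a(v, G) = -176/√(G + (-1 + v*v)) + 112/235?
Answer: -331051499658/1030945 - 1150776*√238631/1046874197 ≈ -3.2112e+5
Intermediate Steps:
a(v, G) = 112/235 - 176/√(-1 + G + v²) (a(v, G) = -176/√(G + (-1 + v²)) + 112*(1/235) = -176/√(-1 + G + v²) + 112/235 = 112/235 - 176/√(-1 + G + v²))
((-20632 + 59863)*(a(489, -489) - 215452))/26322 = ((-20632 + 59863)*((112/235 - 176/√(-1 - 489 + 489²)) - 215452))/26322 = (39231*((112/235 - 176/√(-1 - 489 + 239121)) - 215452))*(1/26322) = (39231*((112/235 - 176*√238631/238631) - 215452))*(1/26322) = (39231*(-50631108/235 - 176*√238631/238631))*(1/26322) = (-1986308997948/235 - 6904656*√238631/238631)*(1/26322) = -331051499658/1030945 - 1150776*√238631/1046874197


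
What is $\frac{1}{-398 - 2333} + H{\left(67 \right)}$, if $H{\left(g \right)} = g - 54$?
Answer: $\frac{35502}{2731} \approx 13.0$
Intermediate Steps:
$H{\left(g \right)} = -54 + g$
$\frac{1}{-398 - 2333} + H{\left(67 \right)} = \frac{1}{-398 - 2333} + \left(-54 + 67\right) = \frac{1}{-2731} + 13 = - \frac{1}{2731} + 13 = \frac{35502}{2731}$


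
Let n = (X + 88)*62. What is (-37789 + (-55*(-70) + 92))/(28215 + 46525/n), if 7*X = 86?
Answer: -1473156828/1228355335 ≈ -1.1993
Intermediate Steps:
X = 86/7 (X = (1/7)*86 = 86/7 ≈ 12.286)
n = 43524/7 (n = (86/7 + 88)*62 = (702/7)*62 = 43524/7 ≈ 6217.7)
(-37789 + (-55*(-70) + 92))/(28215 + 46525/n) = (-37789 + (-55*(-70) + 92))/(28215 + 46525/(43524/7)) = (-37789 + (3850 + 92))/(28215 + 46525*(7/43524)) = (-37789 + 3942)/(28215 + 325675/43524) = -33847/1228355335/43524 = -33847*43524/1228355335 = -1473156828/1228355335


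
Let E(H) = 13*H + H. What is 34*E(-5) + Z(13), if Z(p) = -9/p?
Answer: -30949/13 ≈ -2380.7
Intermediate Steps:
E(H) = 14*H
34*E(-5) + Z(13) = 34*(14*(-5)) - 9/13 = 34*(-70) - 9*1/13 = -2380 - 9/13 = -30949/13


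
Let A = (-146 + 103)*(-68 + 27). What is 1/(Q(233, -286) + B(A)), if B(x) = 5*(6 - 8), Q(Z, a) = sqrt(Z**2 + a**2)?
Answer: 2/27197 + sqrt(136085)/135985 ≈ 0.0027863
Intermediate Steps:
A = 1763 (A = -43*(-41) = 1763)
B(x) = -10 (B(x) = 5*(-2) = -10)
1/(Q(233, -286) + B(A)) = 1/(sqrt(233**2 + (-286)**2) - 10) = 1/(sqrt(54289 + 81796) - 10) = 1/(sqrt(136085) - 10) = 1/(-10 + sqrt(136085))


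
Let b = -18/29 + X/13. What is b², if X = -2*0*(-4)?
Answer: 324/841 ≈ 0.38526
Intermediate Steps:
X = 0 (X = 0*(-4) = 0)
b = -18/29 (b = -18/29 + 0/13 = -18*1/29 + 0*(1/13) = -18/29 + 0 = -18/29 ≈ -0.62069)
b² = (-18/29)² = 324/841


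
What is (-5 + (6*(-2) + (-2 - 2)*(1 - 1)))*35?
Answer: -595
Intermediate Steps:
(-5 + (6*(-2) + (-2 - 2)*(1 - 1)))*35 = (-5 + (-12 - 4*0))*35 = (-5 + (-12 + 0))*35 = (-5 - 12)*35 = -17*35 = -595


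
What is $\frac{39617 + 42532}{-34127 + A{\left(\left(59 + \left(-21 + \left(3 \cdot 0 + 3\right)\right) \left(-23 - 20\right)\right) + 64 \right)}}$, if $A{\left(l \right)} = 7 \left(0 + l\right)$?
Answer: $- \frac{82149}{27848} \approx -2.9499$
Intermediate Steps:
$A{\left(l \right)} = 7 l$
$\frac{39617 + 42532}{-34127 + A{\left(\left(59 + \left(-21 + \left(3 \cdot 0 + 3\right)\right) \left(-23 - 20\right)\right) + 64 \right)}} = \frac{39617 + 42532}{-34127 + 7 \left(\left(59 + \left(-21 + \left(3 \cdot 0 + 3\right)\right) \left(-23 - 20\right)\right) + 64\right)} = \frac{82149}{-34127 + 7 \left(\left(59 + \left(-21 + \left(0 + 3\right)\right) \left(-43\right)\right) + 64\right)} = \frac{82149}{-34127 + 7 \left(\left(59 + \left(-21 + 3\right) \left(-43\right)\right) + 64\right)} = \frac{82149}{-34127 + 7 \left(\left(59 - -774\right) + 64\right)} = \frac{82149}{-34127 + 7 \left(\left(59 + 774\right) + 64\right)} = \frac{82149}{-34127 + 7 \left(833 + 64\right)} = \frac{82149}{-34127 + 7 \cdot 897} = \frac{82149}{-34127 + 6279} = \frac{82149}{-27848} = 82149 \left(- \frac{1}{27848}\right) = - \frac{82149}{27848}$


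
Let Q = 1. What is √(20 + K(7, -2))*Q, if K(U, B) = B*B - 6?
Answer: 3*√2 ≈ 4.2426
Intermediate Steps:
K(U, B) = -6 + B² (K(U, B) = B² - 6 = -6 + B²)
√(20 + K(7, -2))*Q = √(20 + (-6 + (-2)²))*1 = √(20 + (-6 + 4))*1 = √(20 - 2)*1 = √18*1 = (3*√2)*1 = 3*√2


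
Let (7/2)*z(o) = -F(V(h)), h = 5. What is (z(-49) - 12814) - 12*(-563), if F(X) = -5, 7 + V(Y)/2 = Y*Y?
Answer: -42396/7 ≈ -6056.6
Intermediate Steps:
V(Y) = -14 + 2*Y**2 (V(Y) = -14 + 2*(Y*Y) = -14 + 2*Y**2)
z(o) = 10/7 (z(o) = 2*(-1*(-5))/7 = (2/7)*5 = 10/7)
(z(-49) - 12814) - 12*(-563) = (10/7 - 12814) - 12*(-563) = -89688/7 + 6756 = -42396/7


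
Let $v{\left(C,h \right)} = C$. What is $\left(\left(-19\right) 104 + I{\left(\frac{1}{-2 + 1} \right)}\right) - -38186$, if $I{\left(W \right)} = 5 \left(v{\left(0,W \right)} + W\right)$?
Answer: $36205$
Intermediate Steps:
$I{\left(W \right)} = 5 W$ ($I{\left(W \right)} = 5 \left(0 + W\right) = 5 W$)
$\left(\left(-19\right) 104 + I{\left(\frac{1}{-2 + 1} \right)}\right) - -38186 = \left(\left(-19\right) 104 + \frac{5}{-2 + 1}\right) - -38186 = \left(-1976 + \frac{5}{-1}\right) + 38186 = \left(-1976 + 5 \left(-1\right)\right) + 38186 = \left(-1976 - 5\right) + 38186 = -1981 + 38186 = 36205$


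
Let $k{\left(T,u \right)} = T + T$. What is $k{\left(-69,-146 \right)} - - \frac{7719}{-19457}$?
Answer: $- \frac{2692785}{19457} \approx -138.4$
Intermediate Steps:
$k{\left(T,u \right)} = 2 T$
$k{\left(-69,-146 \right)} - - \frac{7719}{-19457} = 2 \left(-69\right) - - \frac{7719}{-19457} = -138 - \left(-7719\right) \left(- \frac{1}{19457}\right) = -138 - \frac{7719}{19457} = - \frac{2692785}{19457}$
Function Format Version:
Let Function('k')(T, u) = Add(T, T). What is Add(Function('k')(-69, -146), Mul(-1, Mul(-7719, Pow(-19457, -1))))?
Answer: Rational(-2692785, 19457) ≈ -138.40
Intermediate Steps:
Function('k')(T, u) = Mul(2, T)
Add(Function('k')(-69, -146), Mul(-1, Mul(-7719, Pow(-19457, -1)))) = Add(Mul(2, -69), Mul(-1, Mul(-7719, Pow(-19457, -1)))) = Add(-138, Mul(-1, Mul(-7719, Rational(-1, 19457)))) = Add(-138, Mul(-1, Rational(7719, 19457))) = Add(-138, Rational(-7719, 19457)) = Rational(-2692785, 19457)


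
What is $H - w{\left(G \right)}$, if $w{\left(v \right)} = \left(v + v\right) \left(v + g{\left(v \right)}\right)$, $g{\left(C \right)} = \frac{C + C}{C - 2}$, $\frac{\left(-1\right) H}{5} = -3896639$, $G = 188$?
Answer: $\frac{1805292463}{93} \approx 1.9412 \cdot 10^{7}$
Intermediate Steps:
$H = 19483195$ ($H = \left(-5\right) \left(-3896639\right) = 19483195$)
$g{\left(C \right)} = \frac{2 C}{-2 + C}$
$w{\left(v \right)} = 2 v \left(v + \frac{2 v}{-2 + v}\right)$ ($w{\left(v \right)} = \left(v + v\right) \left(v + \frac{2 v}{-2 + v}\right) = 2 v \left(v + \frac{2 v}{-2 + v}\right)$)
$H - w{\left(G \right)} = 19483195 - \frac{2 \cdot 188^{3}}{-2 + 188} = 19483195 - 2 \cdot 6644672 \cdot \frac{1}{186} = 19483195 - \frac{6644672}{93} = \frac{1805292463}{93}$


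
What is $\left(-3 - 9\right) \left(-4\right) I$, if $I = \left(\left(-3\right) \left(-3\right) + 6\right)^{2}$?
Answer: $10800$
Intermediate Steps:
$I = 225$ ($I = \left(9 + 6\right)^{2} = 15^{2} = 225$)
$\left(-3 - 9\right) \left(-4\right) I = \left(-3 - 9\right) \left(-4\right) 225 = \left(-12\right) \left(-4\right) 225 = 48 \cdot 225 = 10800$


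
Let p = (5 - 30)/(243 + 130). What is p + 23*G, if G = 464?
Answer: 3980631/373 ≈ 10672.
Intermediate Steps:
p = -25/373 ≈ -0.067024
p + 23*G = -25/373 + 23*464 = -25/373 + 10672 = 3980631/373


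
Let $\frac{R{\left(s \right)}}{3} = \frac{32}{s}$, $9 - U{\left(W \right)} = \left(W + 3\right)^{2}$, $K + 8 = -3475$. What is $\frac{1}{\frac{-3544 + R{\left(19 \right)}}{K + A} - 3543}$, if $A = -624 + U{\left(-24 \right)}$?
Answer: $- \frac{86241}{305484623} \approx -0.00028231$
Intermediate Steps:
$K = -3483$ ($K = -8 - 3475 = -3483$)
$U{\left(W \right)} = 9 - \left(3 + W\right)^{2}$ ($U{\left(W \right)} = 9 - \left(W + 3\right)^{2} = 9 - \left(3 + W\right)^{2}$)
$R{\left(s \right)} = \frac{96}{s}$ ($R{\left(s \right)} = 3 \frac{32}{s} = \frac{96}{s}$)
$A = -1056$ ($A = -624 + \left(9 - \left(3 - 24\right)^{2}\right) = -624 + \left(9 - \left(-21\right)^{2}\right) = -624 + \left(9 - 441\right) = -624 - 432 = -1056$)
$\frac{1}{\frac{-3544 + R{\left(19 \right)}}{K + A} - 3543} = \frac{1}{\frac{-3544 + \frac{96}{19}}{-3483 - 1056} - 3543} = \frac{1}{\frac{-3544 + 96 \cdot \frac{1}{19}}{-4539} - 3543} = \frac{1}{\left(-3544 + \frac{96}{19}\right) \left(- \frac{1}{4539}\right) - 3543} = \frac{1}{\left(- \frac{67240}{19}\right) \left(- \frac{1}{4539}\right) - 3543} = \frac{1}{\frac{67240}{86241} - 3543} = \frac{1}{- \frac{305484623}{86241}} = - \frac{86241}{305484623}$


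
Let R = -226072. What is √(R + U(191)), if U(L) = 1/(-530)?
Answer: 3*I*√7055958370/530 ≈ 475.47*I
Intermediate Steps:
U(L) = -1/530
√(R + U(191)) = √(-226072 - 1/530) = √(-119818161/530) = 3*I*√7055958370/530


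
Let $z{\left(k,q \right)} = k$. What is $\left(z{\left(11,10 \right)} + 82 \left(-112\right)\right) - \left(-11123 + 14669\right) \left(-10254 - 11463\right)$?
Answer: $76999309$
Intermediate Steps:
$\left(z{\left(11,10 \right)} + 82 \left(-112\right)\right) - \left(-11123 + 14669\right) \left(-10254 - 11463\right) = \left(11 + 82 \left(-112\right)\right) - \left(-11123 + 14669\right) \left(-10254 - 11463\right) = \left(11 - 9184\right) - 3546 \left(-21717\right) = -9173 - -77008482 = -9173 + 77008482 = 76999309$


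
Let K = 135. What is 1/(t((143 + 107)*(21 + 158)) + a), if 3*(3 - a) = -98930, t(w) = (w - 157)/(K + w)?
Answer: 134655/4441010794 ≈ 3.0321e-5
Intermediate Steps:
t(w) = (-157 + w)/(135 + w) (t(w) = (w - 157)/(135 + w) = (-157 + w)/(135 + w))
a = 98939/3 (a = 3 - ⅓*(-98930) = 3 + 98930/3 = 98939/3 ≈ 32980.)
1/(t((143 + 107)*(21 + 158)) + a) = 1/((-157 + (143 + 107)*(21 + 158))/(135 + (143 + 107)*(21 + 158)) + 98939/3) = 1/((-157 + 250*179)/(135 + 250*179) + 98939/3) = 1/((-157 + 44750)/(135 + 44750) + 98939/3) = 1/(44593/44885 + 98939/3) = 1/(4441010794/134655) = 134655/4441010794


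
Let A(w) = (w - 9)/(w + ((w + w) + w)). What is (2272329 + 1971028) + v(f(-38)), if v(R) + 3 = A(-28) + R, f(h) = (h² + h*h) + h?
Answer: 475574885/112 ≈ 4.2462e+6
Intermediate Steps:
A(w) = (-9 + w)/(4*w) (A(w) = (-9 + w)/(w + (2*w + w)) = (-9 + w)/(w + 3*w) = (-9 + w)/((4*w)) = (-9 + w)*(1/(4*w)) = (-9 + w)/(4*w))
f(h) = h + 2*h² (f(h) = (h² + h²) + h = 2*h² + h = h + 2*h²)
v(R) = -299/112 + R (v(R) = -3 + ((¼)*(-9 - 28)/(-28) + R) = -3 + ((¼)*(-1/28)*(-37) + R) = -3 + (37/112 + R) = -299/112 + R)
(2272329 + 1971028) + v(f(-38)) = (2272329 + 1971028) + (-299/112 - 38*(1 + 2*(-38))) = 4243357 + (-299/112 - 38*(1 - 76)) = 4243357 + (-299/112 - 38*(-75)) = 4243357 + (-299/112 + 2850) = 4243357 + 318901/112 = 475574885/112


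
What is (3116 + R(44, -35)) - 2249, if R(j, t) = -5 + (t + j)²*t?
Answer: -1973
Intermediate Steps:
R(j, t) = -5 + t*(j + t)² (R(j, t) = -5 + (j + t)²*t = -5 + t*(j + t)²)
(3116 + R(44, -35)) - 2249 = (3116 + (-5 - 35*(44 - 35)²)) - 2249 = (3116 + (-5 - 35*9²)) - 2249 = (3116 + (-5 - 35*81)) - 2249 = (3116 + (-5 - 2835)) - 2249 = (3116 - 2840) - 2249 = 276 - 2249 = -1973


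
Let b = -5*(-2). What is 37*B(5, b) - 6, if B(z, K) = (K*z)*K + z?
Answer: 18679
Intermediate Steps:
b = 10
B(z, K) = z + z*K² (B(z, K) = z*K² + z = z + z*K²)
37*B(5, b) - 6 = 37*(5*(1 + 10²)) - 6 = 37*(5*(1 + 100)) - 6 = 37*(5*101) - 6 = 37*505 - 6 = 18685 - 6 = 18679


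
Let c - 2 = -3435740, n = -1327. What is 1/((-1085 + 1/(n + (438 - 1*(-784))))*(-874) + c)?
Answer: -105/261181166 ≈ -4.0202e-7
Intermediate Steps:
c = -3435738 (c = 2 - 3435740 = -3435738)
1/((-1085 + 1/(n + (438 - 1*(-784))))*(-874) + c) = 1/((-1085 + 1/(-1327 + (438 - 1*(-784))))*(-874) - 3435738) = 1/((-1085 + 1/(-1327 + (438 + 784)))*(-874) - 3435738) = 1/((-1085 + 1/(-1327 + 1222))*(-874) - 3435738) = 1/((-1085 + 1/(-105))*(-874) - 3435738) = 1/((-1085 - 1/105)*(-874) - 3435738) = 1/(-113926/105*(-874) - 3435738) = 1/(99571324/105 - 3435738) = 1/(-261181166/105) = -105/261181166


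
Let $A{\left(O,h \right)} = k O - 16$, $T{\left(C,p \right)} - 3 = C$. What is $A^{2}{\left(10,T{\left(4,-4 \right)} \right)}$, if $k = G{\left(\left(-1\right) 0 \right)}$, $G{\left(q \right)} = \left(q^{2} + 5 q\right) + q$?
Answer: $256$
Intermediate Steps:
$T{\left(C,p \right)} = 3 + C$
$G{\left(q \right)} = q^{2} + 6 q$
$k = 0$ ($k = \left(-1\right) 0 \left(6 - 0\right) = 0 \left(6 + 0\right) = 0 \cdot 6 = 0$)
$A{\left(O,h \right)} = -16$ ($A{\left(O,h \right)} = 0 O - 16 = 0 - 16 = -16$)
$A^{2}{\left(10,T{\left(4,-4 \right)} \right)} = \left(-16\right)^{2} = 256$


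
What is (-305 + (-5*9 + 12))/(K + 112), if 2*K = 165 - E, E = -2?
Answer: -676/391 ≈ -1.7289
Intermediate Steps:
K = 167/2 (K = (165 - 1*(-2))/2 = (165 + 2)/2 = (1/2)*167 = 167/2 ≈ 83.500)
(-305 + (-5*9 + 12))/(K + 112) = (-305 + (-5*9 + 12))/(167/2 + 112) = (-305 + (-45 + 12))/(391/2) = (-305 - 33)*(2/391) = -338*2/391 = -676/391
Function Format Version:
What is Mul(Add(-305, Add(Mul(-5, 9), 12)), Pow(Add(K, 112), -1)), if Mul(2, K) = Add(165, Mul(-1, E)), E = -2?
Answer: Rational(-676, 391) ≈ -1.7289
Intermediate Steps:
K = Rational(167, 2) (K = Mul(Rational(1, 2), Add(165, Mul(-1, -2))) = Mul(Rational(1, 2), Add(165, 2)) = Mul(Rational(1, 2), 167) = Rational(167, 2) ≈ 83.500)
Mul(Add(-305, Add(Mul(-5, 9), 12)), Pow(Add(K, 112), -1)) = Mul(Add(-305, Add(Mul(-5, 9), 12)), Pow(Add(Rational(167, 2), 112), -1)) = Mul(Add(-305, Add(-45, 12)), Pow(Rational(391, 2), -1)) = Mul(Add(-305, -33), Rational(2, 391)) = Mul(-338, Rational(2, 391)) = Rational(-676, 391)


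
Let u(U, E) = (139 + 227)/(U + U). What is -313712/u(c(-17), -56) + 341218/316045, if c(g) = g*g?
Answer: -28653452069666/57836235 ≈ -4.9542e+5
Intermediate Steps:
c(g) = g**2
u(U, E) = 183/U (u(U, E) = 366/((2*U)) = 366*(1/(2*U)) = 183/U)
-313712/u(c(-17), -56) + 341218/316045 = -313712/(183/((-17)**2)) + 341218/316045 = -313712/(183/289) + 341218*(1/316045) = -313712/(183*(1/289)) + 341218/316045 = -313712/183/289 + 341218/316045 = -313712*289/183 + 341218/316045 = -90662768/183 + 341218/316045 = -28653452069666/57836235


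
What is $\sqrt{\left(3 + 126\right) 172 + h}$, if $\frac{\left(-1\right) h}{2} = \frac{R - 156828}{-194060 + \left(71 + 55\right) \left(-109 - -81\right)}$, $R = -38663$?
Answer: $\frac{\sqrt{216541212088114}}{98794} \approx 148.95$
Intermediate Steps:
$h = - \frac{195491}{98794}$ ($h = - 2 \frac{-38663 - 156828}{-194060 + \left(71 + 55\right) \left(-109 - -81\right)} = - 2 \left(- \frac{195491}{-194060 + 126 \left(-109 + 81\right)}\right) = - 2 \left(- \frac{195491}{-194060 + 126 \left(-28\right)}\right) = - 2 \left(- \frac{195491}{-194060 - 3528}\right) = - 2 \left(- \frac{195491}{-197588}\right) = - 2 \left(\left(-195491\right) \left(- \frac{1}{197588}\right)\right) = \left(-2\right) \frac{195491}{197588} = - \frac{195491}{98794} \approx -1.9788$)
$\sqrt{\left(3 + 126\right) 172 + h} = \sqrt{\left(3 + 126\right) 172 - \frac{195491}{98794}} = \sqrt{129 \cdot 172 - \frac{195491}{98794}} = \sqrt{22188 - \frac{195491}{98794}} = \sqrt{\frac{2191845781}{98794}} = \frac{\sqrt{216541212088114}}{98794}$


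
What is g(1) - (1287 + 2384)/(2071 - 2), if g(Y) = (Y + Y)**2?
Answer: 4605/2069 ≈ 2.2257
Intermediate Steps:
g(Y) = 4*Y**2 (g(Y) = (2*Y)**2 = 4*Y**2)
g(1) - (1287 + 2384)/(2071 - 2) = 4*1**2 - (1287 + 2384)/(2071 - 2) = 4*1 - 3671/2069 = 4 - 3671/2069 = 4605/2069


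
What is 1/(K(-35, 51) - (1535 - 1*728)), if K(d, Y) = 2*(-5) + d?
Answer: -1/852 ≈ -0.0011737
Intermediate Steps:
K(d, Y) = -10 + d
1/(K(-35, 51) - (1535 - 1*728)) = 1/((-10 - 35) - (1535 - 1*728)) = 1/(-45 - (1535 - 728)) = 1/(-45 - 1*807) = 1/(-45 - 807) = 1/(-852) = -1/852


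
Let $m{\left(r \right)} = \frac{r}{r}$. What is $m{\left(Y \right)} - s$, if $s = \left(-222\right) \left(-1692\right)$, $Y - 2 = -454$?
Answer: $-375623$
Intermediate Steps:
$Y = -452$ ($Y = 2 - 454 = -452$)
$s = 375624$
$m{\left(r \right)} = 1$
$m{\left(Y \right)} - s = 1 - 375624 = -375623$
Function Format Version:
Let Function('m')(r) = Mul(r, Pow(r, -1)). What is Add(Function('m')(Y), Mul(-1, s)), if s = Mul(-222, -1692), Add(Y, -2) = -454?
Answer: -375623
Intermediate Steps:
Y = -452 (Y = Add(2, -454) = -452)
s = 375624
Function('m')(r) = 1
Add(Function('m')(Y), Mul(-1, s)) = Add(1, Mul(-1, 375624)) = Add(1, -375624) = -375623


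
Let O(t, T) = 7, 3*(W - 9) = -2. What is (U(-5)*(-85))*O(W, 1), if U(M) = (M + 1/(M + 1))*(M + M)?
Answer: -62475/2 ≈ -31238.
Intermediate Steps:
W = 25/3 (W = 9 + (⅓)*(-2) = 9 - ⅔ = 25/3 ≈ 8.3333)
U(M) = 2*M*(M + 1/(1 + M)) (U(M) = (M + 1/(1 + M))*(2*M) = 2*M*(M + 1/(1 + M)))
(U(-5)*(-85))*O(W, 1) = ((2*(-5)*(1 - 5 + (-5)²)/(1 - 5))*(-85))*7 = ((2*(-5)*(1 - 5 + 25)/(-4))*(-85))*7 = ((2*(-5)*(-¼)*21)*(-85))*7 = ((105/2)*(-85))*7 = -8925/2*7 = -62475/2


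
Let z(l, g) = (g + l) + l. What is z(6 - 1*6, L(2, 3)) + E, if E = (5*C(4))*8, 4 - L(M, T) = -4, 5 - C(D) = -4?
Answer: 368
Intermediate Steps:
C(D) = 9 (C(D) = 5 - 1*(-4) = 5 + 4 = 9)
L(M, T) = 8 (L(M, T) = 4 - 1*(-4) = 4 + 4 = 8)
z(l, g) = g + 2*l
E = 360 (E = (5*9)*8 = 45*8 = 360)
z(6 - 1*6, L(2, 3)) + E = (8 + 2*(6 - 1*6)) + 360 = (8 + 2*(6 - 6)) + 360 = (8 + 2*0) + 360 = (8 + 0) + 360 = 8 + 360 = 368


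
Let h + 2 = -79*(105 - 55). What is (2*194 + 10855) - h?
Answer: 15195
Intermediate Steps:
h = -3952 (h = -2 - 79*(105 - 55) = -2 - 79*50 = -2 - 3950 = -3952)
(2*194 + 10855) - h = (2*194 + 10855) - 1*(-3952) = (388 + 10855) + 3952 = 11243 + 3952 = 15195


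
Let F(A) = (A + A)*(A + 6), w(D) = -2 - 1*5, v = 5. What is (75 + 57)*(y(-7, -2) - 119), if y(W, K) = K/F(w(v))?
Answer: -110088/7 ≈ -15727.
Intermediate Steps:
w(D) = -7 (w(D) = -2 - 5 = -7)
F(A) = 2*A*(6 + A) (F(A) = (2*A)*(6 + A) = 2*A*(6 + A))
y(W, K) = K/14 (y(W, K) = K/((2*(-7)*(6 - 7))) = K/((2*(-7)*(-1))) = K/14)
(75 + 57)*(y(-7, -2) - 119) = (75 + 57)*((1/14)*(-2) - 119) = 132*(-⅐ - 119) = 132*(-834/7) = -110088/7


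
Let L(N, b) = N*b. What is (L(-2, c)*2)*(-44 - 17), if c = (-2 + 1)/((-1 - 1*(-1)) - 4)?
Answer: 61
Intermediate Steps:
c = ¼ (c = -1/((-1 + 1) - 4) = -1/(0 - 4) = -1/(-4) = -1*(-¼) = ¼ ≈ 0.25000)
(L(-2, c)*2)*(-44 - 17) = (-2*¼*2)*(-44 - 17) = -½*2*(-61) = -1*(-61) = 61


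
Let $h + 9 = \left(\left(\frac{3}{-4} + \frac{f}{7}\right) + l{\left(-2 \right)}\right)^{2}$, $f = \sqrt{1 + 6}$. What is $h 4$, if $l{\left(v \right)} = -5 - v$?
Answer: $\frac{583}{28} - \frac{30 \sqrt{7}}{7} \approx 9.4825$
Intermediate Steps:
$f = \sqrt{7} \approx 2.6458$
$h = -9 + \left(- \frac{15}{4} + \frac{\sqrt{7}}{7}\right)^{2}$ ($h = -9 + \left(\left(\frac{3}{-4} + \frac{\sqrt{7}}{7}\right) - 3\right)^{2} = -9 + \left(\left(3 \left(- \frac{1}{4}\right) + \sqrt{7} \cdot \frac{1}{7}\right) + \left(-5 + 2\right)\right)^{2} = -9 + \left(\left(- \frac{3}{4} + \frac{\sqrt{7}}{7}\right) - 3\right)^{2} = -9 + \left(- \frac{15}{4} + \frac{\sqrt{7}}{7}\right)^{2} \approx 2.3706$)
$h 4 = \left(\frac{583}{112} - \frac{15 \sqrt{7}}{14}\right) 4 = \frac{583}{28} - \frac{30 \sqrt{7}}{7}$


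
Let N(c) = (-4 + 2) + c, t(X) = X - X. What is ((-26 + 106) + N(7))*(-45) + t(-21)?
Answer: -3825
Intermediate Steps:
t(X) = 0
N(c) = -2 + c
((-26 + 106) + N(7))*(-45) + t(-21) = ((-26 + 106) + (-2 + 7))*(-45) + 0 = (80 + 5)*(-45) + 0 = 85*(-45) + 0 = -3825 + 0 = -3825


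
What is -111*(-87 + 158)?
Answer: -7881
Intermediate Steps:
-111*(-87 + 158) = -111*71 = -7881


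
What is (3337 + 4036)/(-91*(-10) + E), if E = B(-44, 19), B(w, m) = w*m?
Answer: 7373/74 ≈ 99.635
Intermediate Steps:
B(w, m) = m*w
E = -836 (E = 19*(-44) = -836)
(3337 + 4036)/(-91*(-10) + E) = (3337 + 4036)/(-91*(-10) - 836) = 7373/(910 - 836) = 7373/74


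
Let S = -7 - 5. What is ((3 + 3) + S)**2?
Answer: 36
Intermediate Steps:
S = -12
((3 + 3) + S)**2 = ((3 + 3) - 12)**2 = (6 - 12)**2 = (-6)**2 = 36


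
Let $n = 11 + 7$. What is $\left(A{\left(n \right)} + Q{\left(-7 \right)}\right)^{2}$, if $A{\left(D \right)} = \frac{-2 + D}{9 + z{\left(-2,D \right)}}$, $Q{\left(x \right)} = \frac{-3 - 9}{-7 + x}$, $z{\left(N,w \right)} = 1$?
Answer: $\frac{7396}{1225} \approx 6.0376$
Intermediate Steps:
$n = 18$
$Q{\left(x \right)} = - \frac{12}{-7 + x}$
$A{\left(D \right)} = - \frac{1}{5} + \frac{D}{10}$ ($A{\left(D \right)} = \frac{-2 + D}{9 + 1} = \frac{-2 + D}{10} = \left(-2 + D\right) \frac{1}{10} = - \frac{1}{5} + \frac{D}{10}$)
$\left(A{\left(n \right)} + Q{\left(-7 \right)}\right)^{2} = \left(\left(- \frac{1}{5} + \frac{1}{10} \cdot 18\right) - \frac{12}{-7 - 7}\right)^{2} = \left(\left(- \frac{1}{5} + \frac{9}{5}\right) - \frac{12}{-14}\right)^{2} = \left(\frac{8}{5} - - \frac{6}{7}\right)^{2} = \left(\frac{8}{5} + \frac{6}{7}\right)^{2} = \left(\frac{86}{35}\right)^{2} = \frac{7396}{1225}$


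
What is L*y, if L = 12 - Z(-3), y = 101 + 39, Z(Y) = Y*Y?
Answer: 420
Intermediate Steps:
Z(Y) = Y²
y = 140
L = 3 (L = 12 - 1*(-3)² = 12 - 1*9 = 12 - 9 = 3)
L*y = 3*140 = 420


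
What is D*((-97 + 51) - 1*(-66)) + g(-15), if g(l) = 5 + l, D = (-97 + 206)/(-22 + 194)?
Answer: 115/43 ≈ 2.6744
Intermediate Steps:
D = 109/172 ≈ 0.63372
D*((-97 + 51) - 1*(-66)) + g(-15) = 109*((-97 + 51) - 1*(-66))/172 + (5 - 15) = 109*(-46 + 66)/172 - 10 = (109/172)*20 - 10 = 545/43 - 10 = 115/43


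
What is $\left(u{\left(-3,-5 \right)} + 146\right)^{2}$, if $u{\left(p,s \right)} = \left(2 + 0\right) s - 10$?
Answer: $15876$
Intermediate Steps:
$u{\left(p,s \right)} = -10 + 2 s$ ($u{\left(p,s \right)} = 2 s - 10 = -10 + 2 s$)
$\left(u{\left(-3,-5 \right)} + 146\right)^{2} = \left(\left(-10 + 2 \left(-5\right)\right) + 146\right)^{2} = \left(\left(-10 - 10\right) + 146\right)^{2} = \left(-20 + 146\right)^{2} = 126^{2} = 15876$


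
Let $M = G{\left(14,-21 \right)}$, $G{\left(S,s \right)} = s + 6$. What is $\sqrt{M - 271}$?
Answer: $i \sqrt{286} \approx 16.912 i$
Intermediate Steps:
$G{\left(S,s \right)} = 6 + s$
$M = -15$ ($M = 6 - 21 = -15$)
$\sqrt{M - 271} = \sqrt{-15 - 271} = \sqrt{-286} = i \sqrt{286}$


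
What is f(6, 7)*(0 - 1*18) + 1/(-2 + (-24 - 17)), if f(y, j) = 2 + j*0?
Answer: -1549/43 ≈ -36.023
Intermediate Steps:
f(y, j) = 2 (f(y, j) = 2 + 0 = 2)
f(6, 7)*(0 - 1*18) + 1/(-2 + (-24 - 17)) = 2*(0 - 1*18) + 1/(-2 + (-24 - 17)) = 2*(0 - 18) + 1/(-2 - 41) = 2*(-18) + 1/(-43) = -36 - 1/43 = -1549/43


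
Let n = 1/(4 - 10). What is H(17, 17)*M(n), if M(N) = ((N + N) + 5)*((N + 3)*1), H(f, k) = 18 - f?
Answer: 119/9 ≈ 13.222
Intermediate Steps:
n = -1/6 (n = 1/(-6) = -1/6 ≈ -0.16667)
M(N) = (3 + N)*(5 + 2*N) (M(N) = (2*N + 5)*((3 + N)*1) = (5 + 2*N)*(3 + N) = (3 + N)*(5 + 2*N))
H(17, 17)*M(n) = (18 - 1*17)*(15 + 2*(-1/6)**2 + 11*(-1/6)) = (18 - 17)*(15 + 2*(1/36) - 11/6) = 1*(15 + 1/18 - 11/6) = 1*(119/9) = 119/9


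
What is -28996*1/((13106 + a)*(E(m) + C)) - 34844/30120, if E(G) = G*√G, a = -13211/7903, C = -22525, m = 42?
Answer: -2990973908623371733/2585690097221720590 + 3208175432*√42/17512642092736753 ≈ -1.1567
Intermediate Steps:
a = -13211/7903 (a = -13211*1/7903 = -13211/7903 ≈ -1.6716)
E(G) = G^(3/2)
-28996*1/((13106 + a)*(E(m) + C)) - 34844/30120 = -28996*1/((13106 - 13211/7903)*(42^(3/2) - 22525)) - 34844/30120 = -28996*7903/(103563507*(42*√42 - 22525)) - 34844*1/30120 = -28996*7903/(103563507*(-22525 + 42*√42)) - 8711/7530 = -28996/(-2332767995175/7903 + 621381042*√42/1129) - 8711/7530 = -8711/7530 - 28996/(-2332767995175/7903 + 621381042*√42/1129)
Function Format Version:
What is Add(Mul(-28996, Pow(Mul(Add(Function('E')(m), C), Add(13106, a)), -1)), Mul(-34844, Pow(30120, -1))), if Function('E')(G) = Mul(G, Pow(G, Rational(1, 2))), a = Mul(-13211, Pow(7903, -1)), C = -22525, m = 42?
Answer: Add(Rational(-2990973908623371733, 2585690097221720590), Mul(Rational(3208175432, 17512642092736753), Pow(42, Rational(1, 2)))) ≈ -1.1567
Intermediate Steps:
a = Rational(-13211, 7903) (a = Mul(-13211, Rational(1, 7903)) = Rational(-13211, 7903) ≈ -1.6716)
Function('E')(G) = Pow(G, Rational(3, 2))
Add(Mul(-28996, Pow(Mul(Add(Function('E')(m), C), Add(13106, a)), -1)), Mul(-34844, Pow(30120, -1))) = Add(Mul(-28996, Pow(Mul(Add(Pow(42, Rational(3, 2)), -22525), Add(13106, Rational(-13211, 7903))), -1)), Mul(-34844, Pow(30120, -1))) = Add(Mul(-28996, Pow(Mul(Add(Mul(42, Pow(42, Rational(1, 2))), -22525), Rational(103563507, 7903)), -1)), Mul(-34844, Rational(1, 30120))) = Add(Mul(-28996, Pow(Mul(Add(-22525, Mul(42, Pow(42, Rational(1, 2)))), Rational(103563507, 7903)), -1)), Rational(-8711, 7530)) = Add(Mul(-28996, Pow(Add(Rational(-2332767995175, 7903), Mul(Rational(621381042, 1129), Pow(42, Rational(1, 2)))), -1)), Rational(-8711, 7530)) = Add(Rational(-8711, 7530), Mul(-28996, Pow(Add(Rational(-2332767995175, 7903), Mul(Rational(621381042, 1129), Pow(42, Rational(1, 2)))), -1)))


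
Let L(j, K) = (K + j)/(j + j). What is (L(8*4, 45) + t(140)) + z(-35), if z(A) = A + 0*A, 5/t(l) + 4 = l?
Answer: -36731/1088 ≈ -33.760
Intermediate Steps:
L(j, K) = (K + j)/(2*j) (L(j, K) = (K + j)/((2*j)) = (K + j)*(1/(2*j)) = (K + j)/(2*j))
t(l) = 5/(-4 + l)
z(A) = A (z(A) = A + 0 = A)
(L(8*4, 45) + t(140)) + z(-35) = ((45 + 8*4)/(2*((8*4))) + 5/(-4 + 140)) - 35 = ((1/2)*(45 + 32)/32 + 5/136) - 35 = ((1/2)*(1/32)*77 + 5*(1/136)) - 35 = (77/64 + 5/136) - 35 = 1349/1088 - 35 = -36731/1088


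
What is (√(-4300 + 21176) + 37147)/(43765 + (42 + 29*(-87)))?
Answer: 37147/41284 + √4219/20642 ≈ 0.90294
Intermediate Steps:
(√(-4300 + 21176) + 37147)/(43765 + (42 + 29*(-87))) = (√16876 + 37147)/(43765 + (42 - 2523)) = (2*√4219 + 37147)/(43765 - 2481) = (37147 + 2*√4219)/41284 = (37147 + 2*√4219)*(1/41284) = 37147/41284 + √4219/20642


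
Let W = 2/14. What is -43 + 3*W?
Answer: -298/7 ≈ -42.571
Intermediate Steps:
W = ⅐ (W = (1/14)*2 = ⅐ ≈ 0.14286)
-43 + 3*W = -43 + 3*(⅐) = -43 + 3/7 = -298/7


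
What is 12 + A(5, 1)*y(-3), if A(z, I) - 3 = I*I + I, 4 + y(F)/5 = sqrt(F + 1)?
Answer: -88 + 25*I*sqrt(2) ≈ -88.0 + 35.355*I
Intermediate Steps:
y(F) = -20 + 5*sqrt(1 + F) (y(F) = -20 + 5*sqrt(F + 1) = -20 + 5*sqrt(1 + F))
A(z, I) = 3 + I + I**2 (A(z, I) = 3 + (I*I + I) = 3 + (I**2 + I) = 3 + (I + I**2) = 3 + I + I**2)
12 + A(5, 1)*y(-3) = 12 + (3 + 1 + 1**2)*(-20 + 5*sqrt(1 - 3)) = 12 + (3 + 1 + 1)*(-20 + 5*sqrt(-2)) = 12 + 5*(-20 + 5*(I*sqrt(2))) = 12 + 5*(-20 + 5*I*sqrt(2)) = 12 + (-100 + 25*I*sqrt(2)) = -88 + 25*I*sqrt(2)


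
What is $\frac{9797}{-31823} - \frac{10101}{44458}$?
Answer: $- \frac{756999149}{1414786934} \approx -0.53506$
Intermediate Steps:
$\frac{9797}{-31823} - \frac{10101}{44458} = 9797 \left(- \frac{1}{31823}\right) - \frac{10101}{44458} = - \frac{9797}{31823} - \frac{10101}{44458} = - \frac{756999149}{1414786934}$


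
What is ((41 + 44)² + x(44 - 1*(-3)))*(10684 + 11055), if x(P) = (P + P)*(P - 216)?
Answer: -188281479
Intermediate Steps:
x(P) = 2*P*(-216 + P) (x(P) = (2*P)*(-216 + P) = 2*P*(-216 + P))
((41 + 44)² + x(44 - 1*(-3)))*(10684 + 11055) = ((41 + 44)² + 2*(44 - 1*(-3))*(-216 + (44 - 1*(-3))))*(10684 + 11055) = (85² + 2*(44 + 3)*(-216 + (44 + 3)))*21739 = (7225 + 2*47*(-216 + 47))*21739 = (7225 + 2*47*(-169))*21739 = (7225 - 15886)*21739 = -8661*21739 = -188281479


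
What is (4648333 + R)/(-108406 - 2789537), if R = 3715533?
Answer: -8363866/2897943 ≈ -2.8861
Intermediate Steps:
(4648333 + R)/(-108406 - 2789537) = (4648333 + 3715533)/(-108406 - 2789537) = 8363866/(-2897943) = 8363866*(-1/2897943) = -8363866/2897943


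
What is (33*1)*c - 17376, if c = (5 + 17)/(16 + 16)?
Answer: -277653/16 ≈ -17353.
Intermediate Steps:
c = 11/16 (c = 22/32 = 22*(1/32) = 11/16 ≈ 0.68750)
(33*1)*c - 17376 = (33*1)*(11/16) - 17376 = 33*(11/16) - 17376 = 363/16 - 17376 = -277653/16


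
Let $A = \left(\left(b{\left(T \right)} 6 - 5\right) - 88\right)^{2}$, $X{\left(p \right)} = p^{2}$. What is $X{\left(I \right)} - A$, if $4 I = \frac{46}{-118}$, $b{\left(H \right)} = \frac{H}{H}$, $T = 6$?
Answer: $- \frac{421562495}{55696} \approx -7569.0$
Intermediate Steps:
$b{\left(H \right)} = 1$
$I = - \frac{23}{236}$ ($I = \frac{46 \frac{1}{-118}}{4} = \frac{46 \left(- \frac{1}{118}\right)}{4} = \frac{1}{4} \left(- \frac{23}{59}\right) = - \frac{23}{236} \approx -0.097458$)
$A = 7569$ ($A = \left(\left(1 \cdot 6 - 5\right) - 88\right)^{2} = \left(\left(6 - 5\right) - 88\right)^{2} = \left(1 - 88\right)^{2} = \left(-87\right)^{2} = 7569$)
$X{\left(I \right)} - A = \left(- \frac{23}{236}\right)^{2} - 7569 = \frac{529}{55696} - 7569 = - \frac{421562495}{55696}$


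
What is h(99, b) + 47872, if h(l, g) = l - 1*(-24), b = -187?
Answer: 47995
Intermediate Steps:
h(l, g) = 24 + l (h(l, g) = l + 24 = 24 + l)
h(99, b) + 47872 = (24 + 99) + 47872 = 123 + 47872 = 47995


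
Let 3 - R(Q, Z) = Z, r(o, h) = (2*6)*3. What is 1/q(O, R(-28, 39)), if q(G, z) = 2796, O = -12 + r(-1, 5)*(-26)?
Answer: 1/2796 ≈ 0.00035765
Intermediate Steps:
r(o, h) = 36 (r(o, h) = 12*3 = 36)
R(Q, Z) = 3 - Z
O = -948 (O = -12 + 36*(-26) = -12 - 936 = -948)
1/q(O, R(-28, 39)) = 1/2796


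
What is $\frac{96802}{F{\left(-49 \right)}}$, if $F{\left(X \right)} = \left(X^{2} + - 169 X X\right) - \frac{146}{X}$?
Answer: $- \frac{2371649}{9882443} \approx -0.23999$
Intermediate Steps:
$F{\left(X \right)} = - 168 X^{2} - \frac{146}{X}$ ($F{\left(X \right)} = \left(X^{2} - 169 X^{2}\right) - \frac{146}{X} = - 168 X^{2} - \frac{146}{X}$)
$\frac{96802}{F{\left(-49 \right)}} = \frac{96802}{2 \frac{1}{-49} \left(-73 - 84 \left(-49\right)^{3}\right)} = \frac{96802}{2 \left(- \frac{1}{49}\right) \left(-73 - -9882516\right)} = \frac{96802}{2 \left(- \frac{1}{49}\right) \left(-73 + 9882516\right)} = \frac{96802}{2 \left(- \frac{1}{49}\right) 9882443} = \frac{96802}{- \frac{19764886}{49}} = 96802 \left(- \frac{49}{19764886}\right) = - \frac{2371649}{9882443}$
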